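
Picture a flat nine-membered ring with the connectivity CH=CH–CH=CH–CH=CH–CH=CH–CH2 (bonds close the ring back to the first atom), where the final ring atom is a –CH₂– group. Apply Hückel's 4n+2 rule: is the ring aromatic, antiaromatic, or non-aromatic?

The CH2 carbon is saturated: the tetrahedral CH₂ carbon is sp³ and has no p orbital in the ring π system. Conjugation is not continuous around the ring.
Broken conjugation rules out both aromaticity and antiaromaticity.

Non-aromatic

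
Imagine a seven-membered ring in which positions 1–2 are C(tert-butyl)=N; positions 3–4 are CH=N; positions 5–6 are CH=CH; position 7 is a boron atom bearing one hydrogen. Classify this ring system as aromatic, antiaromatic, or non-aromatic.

Aromatic

The p orbitals form a continuous loop: the double-bond atoms are sp², each contributing one p electron; each sp² =N– keeps its lone pair in-plane and puts one electron into the π system; the boron has an empty p orbital. The ring is fully conjugated.
π-electron count: 3 × 2 = 6 from the double-bond units + 0 from the BH atom = 6.
6 = 4(1) + 2, which satisfies Hückel's 4n+2 rule.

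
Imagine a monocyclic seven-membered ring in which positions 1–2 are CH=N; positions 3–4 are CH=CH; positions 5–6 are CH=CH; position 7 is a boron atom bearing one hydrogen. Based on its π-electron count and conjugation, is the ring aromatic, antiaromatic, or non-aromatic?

The p orbitals form a continuous loop: the double-bond atoms are sp², each contributing one p electron; the doubly-bonded nitrogens are pyridine-type — their lone pairs lie in the ring plane, leaving one electron in the p orbital; the boron has an empty p orbital. The ring is fully conjugated.
Adding the contributions, 3 × 2 = 6 from the double-bond units + 0 from the BH atom = 6.
Since 6 = 4·1 + 2, the ring meets the 4n+2 criterion.

Aromatic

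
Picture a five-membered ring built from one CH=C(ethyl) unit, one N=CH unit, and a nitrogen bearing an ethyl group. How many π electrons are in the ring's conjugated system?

The p orbitals form a continuous loop: the double-bond atoms are sp², each contributing one p electron; each =N– nitrogen is pyridine-type (lone pair in the sp² plane, one electron in the p orbital); the pyrrole-type nitrogen donates its lone pair from the p orbital. The ring is fully conjugated.
Adding the contributions, 2 × 2 = 4 from the double-bond units + 2 from the N(ethyl) atom = 6.

6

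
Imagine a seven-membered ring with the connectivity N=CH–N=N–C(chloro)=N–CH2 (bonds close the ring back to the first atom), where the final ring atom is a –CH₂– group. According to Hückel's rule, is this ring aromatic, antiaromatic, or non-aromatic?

Non-aromatic

The CH2 carbon is saturated: the tetrahedral CH₂ carbon is sp³ and has no p orbital in the ring π system. Conjugation is not continuous around the ring.
Broken conjugation rules out both aromaticity and antiaromaticity.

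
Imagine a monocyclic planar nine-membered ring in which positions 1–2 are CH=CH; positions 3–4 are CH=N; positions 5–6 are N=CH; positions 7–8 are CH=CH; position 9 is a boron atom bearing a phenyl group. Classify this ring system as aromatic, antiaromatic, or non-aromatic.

The p orbitals form a continuous loop: every atom in a ring double bond is sp² and brings one electron to the p orbital; the doubly-bonded nitrogens are pyridine-type — their lone pairs lie in the ring plane, leaving one electron in the p orbital; the boron has an empty p orbital. The ring is fully conjugated.
Counting π electrons: 4 × 2 = 8 from the double-bond units + 0 from the B(phenyl) atom = 8.
A 4n π count (8, n = 2) in a planar conjugated ring means antiaromatic.

Antiaromatic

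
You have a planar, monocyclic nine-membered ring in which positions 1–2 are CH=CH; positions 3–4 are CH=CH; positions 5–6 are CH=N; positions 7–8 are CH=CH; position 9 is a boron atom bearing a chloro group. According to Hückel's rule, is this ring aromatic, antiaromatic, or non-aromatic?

Every ring atom contributes a p orbital perpendicular to the ring (every atom in a ring double bond is sp² and brings one electron to the p orbital; the doubly-bonded nitrogens are pyridine-type — their lone pairs lie in the ring plane, leaving one electron in the p orbital; the boron has an empty p orbital), so the π system is cyclic and fully conjugated.
Counting π electrons: 4 × 2 = 8 from the double-bond units + 0 from the B(chloro) atom = 8.
8 is a 4n count (n = 2), so the planar conjugated ring is antiaromatic.

Antiaromatic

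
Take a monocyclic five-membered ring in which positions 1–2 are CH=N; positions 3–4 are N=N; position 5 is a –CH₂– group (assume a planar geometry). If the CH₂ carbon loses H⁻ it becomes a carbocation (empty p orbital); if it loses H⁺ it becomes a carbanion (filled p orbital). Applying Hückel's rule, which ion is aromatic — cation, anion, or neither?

Both ions have a continuous loop of p orbitals — each ring atom is sp².
Cation: 2 × 2 + 0 = 4 π electrons → 4(1), antiaromatic.
Anion: 2 × 2 + 2 = 6 π electrons → 4(1)+2, aromatic.

The anion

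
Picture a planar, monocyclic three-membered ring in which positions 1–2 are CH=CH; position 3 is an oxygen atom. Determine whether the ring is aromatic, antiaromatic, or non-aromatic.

Antiaromatic

Check conjugation: every atom in a ring double bond is sp² and brings one electron to the p orbital; the oxygen donates one lone pair from its p orbital — every position has a p orbital, so the cyclic π system is continuous.
π-electron count: 1 × 2 = 2 from the double-bond unit + 2 from the O atom = 4.
4 is a 4n count (n = 1), so the planar conjugated ring is antiaromatic.
(The species described is oxirene.)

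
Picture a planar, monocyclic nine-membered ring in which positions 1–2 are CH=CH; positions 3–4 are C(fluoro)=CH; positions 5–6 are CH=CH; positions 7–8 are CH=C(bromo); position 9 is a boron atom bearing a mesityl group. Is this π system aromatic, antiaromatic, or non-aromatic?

Antiaromatic

The p orbitals form a continuous loop: every atom in a ring double bond is sp² and brings one electron to the p orbital; the boron has an empty p orbital. The ring is fully conjugated.
Tallying contributions gives 4 × 2 = 8 from the double-bond units + 0 from the B(mesityl) atom = 8.
8 = 4(2); a planar, fully conjugated 4n system is antiaromatic.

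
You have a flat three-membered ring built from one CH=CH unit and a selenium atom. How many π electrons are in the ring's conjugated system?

4

The p orbitals form a continuous loop: the double-bond atoms are sp², each contributing one p electron; the selenium donates one lone pair from its p orbital. The ring is fully conjugated.
π-electron count: 1 × 2 = 2 from the double-bond unit + 2 from the Se atom = 4.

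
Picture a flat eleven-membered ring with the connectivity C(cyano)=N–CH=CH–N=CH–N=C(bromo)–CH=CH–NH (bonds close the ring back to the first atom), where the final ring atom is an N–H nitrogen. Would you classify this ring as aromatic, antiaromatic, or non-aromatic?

Antiaromatic

All ring atoms are sp² and supply a p orbital to the ring (every atom in a ring double bond is sp² and brings one electron to the p orbital; the doubly-bonded nitrogens are pyridine-type — their lone pairs lie in the ring plane, leaving one electron in the p orbital; the pyrrole-type nitrogen donates its lone pair from the p orbital); the conjugation is uninterrupted.
Adding the contributions, 5 × 2 = 10 from the double-bond units + 2 from the NH atom = 12.
A 4n π count (12, n = 3) in a planar conjugated ring means antiaromatic.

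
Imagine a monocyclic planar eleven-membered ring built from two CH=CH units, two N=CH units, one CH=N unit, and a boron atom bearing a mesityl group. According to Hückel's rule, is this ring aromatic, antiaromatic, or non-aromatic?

Check conjugation: every atom in a ring double bond is sp² and brings one electron to the p orbital; the doubly-bonded nitrogens are pyridine-type — their lone pairs lie in the ring plane, leaving one electron in the p orbital; the boron has an empty p orbital — every position has a p orbital, so the cyclic π system is continuous.
π-electron count: 5 × 2 = 10 from the double-bond units + 0 from the B(mesityl) atom = 10.
With 10 π electrons (n = 2), the Hückel 4n+2 condition holds.

Aromatic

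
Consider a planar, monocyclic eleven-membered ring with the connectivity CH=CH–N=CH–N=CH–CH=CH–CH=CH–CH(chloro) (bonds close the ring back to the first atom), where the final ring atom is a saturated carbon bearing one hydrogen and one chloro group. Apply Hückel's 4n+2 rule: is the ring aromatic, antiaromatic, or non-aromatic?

The CH(chloro) position has four σ bonds — that saturated carbon is sp³ and has no p orbital in the ring π system — so the cyclic conjugation is interrupted.
Broken conjugation rules out both aromaticity and antiaromaticity.

Non-aromatic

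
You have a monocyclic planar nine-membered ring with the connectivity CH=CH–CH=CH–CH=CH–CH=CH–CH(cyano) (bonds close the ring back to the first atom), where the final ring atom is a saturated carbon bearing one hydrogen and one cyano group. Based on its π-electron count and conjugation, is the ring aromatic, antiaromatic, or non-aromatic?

Non-aromatic

Because that saturated carbon is sp³ and has no p orbital in the ring π system at the CH(cyano) position, the π system cannot extend all the way around the ring.
A ring that is not fully conjugated cannot be aromatic or antiaromatic regardless of its π-electron count.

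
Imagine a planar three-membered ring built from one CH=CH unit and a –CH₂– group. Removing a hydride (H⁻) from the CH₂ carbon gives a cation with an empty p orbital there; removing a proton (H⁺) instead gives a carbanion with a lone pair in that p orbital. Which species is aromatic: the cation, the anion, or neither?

The cation

In either ion the ring is fully conjugated: every atom, including the new sp² carbon, supplies a p orbital.
Cation: 1 × 2 + 0 = 2 π electrons → 4(0)+2, aromatic.
Anion: 1 × 2 + 2 = 4 π electrons → 4(1), antiaromatic.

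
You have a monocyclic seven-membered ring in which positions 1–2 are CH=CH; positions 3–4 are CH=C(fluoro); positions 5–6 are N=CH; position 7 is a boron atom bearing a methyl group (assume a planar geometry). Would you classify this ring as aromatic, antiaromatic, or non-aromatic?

All ring atoms are sp² and supply a p orbital to the ring (each doubly-bonded ring atom is sp² with one p-orbital electron; the doubly-bonded nitrogens are pyridine-type — their lone pairs lie in the ring plane, leaving one electron in the p orbital; the boron has an empty p orbital); the conjugation is uninterrupted.
Adding the contributions, 3 × 2 = 6 from the double-bond units + 0 from the B(methyl) atom = 6.
That gives a 4n+2 count (6, n = 1).

Aromatic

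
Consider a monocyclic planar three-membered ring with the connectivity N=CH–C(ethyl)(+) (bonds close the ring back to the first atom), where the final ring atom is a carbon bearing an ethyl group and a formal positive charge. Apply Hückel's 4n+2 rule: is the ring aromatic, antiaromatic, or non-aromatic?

Aromatic

Every ring atom contributes a p orbital perpendicular to the ring (each doubly-bonded ring atom is sp² with one p-orbital electron; the doubly-bonded nitrogens are pyridine-type — their lone pairs lie in the ring plane, leaving one electron in the p orbital; the carbocation has an empty p orbital), so the π system is cyclic and fully conjugated.
π-electron count: 1 × 2 = 2 from the double-bond unit + 0 from the C(ethyl)(+) atom = 2.
2 = 4(0) + 2, which satisfies Hückel's 4n+2 rule.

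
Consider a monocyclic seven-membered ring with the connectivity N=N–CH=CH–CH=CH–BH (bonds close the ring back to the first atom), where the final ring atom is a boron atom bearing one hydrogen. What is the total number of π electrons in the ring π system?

The p orbitals form a continuous loop: each doubly-bonded ring atom is sp² with one p-orbital electron; the doubly-bonded nitrogens are pyridine-type — their lone pairs lie in the ring plane, leaving one electron in the p orbital; the boron has an empty p orbital. The ring is fully conjugated.
Tallying contributions gives 3 × 2 = 6 from the double-bond units + 0 from the BH atom = 6.

6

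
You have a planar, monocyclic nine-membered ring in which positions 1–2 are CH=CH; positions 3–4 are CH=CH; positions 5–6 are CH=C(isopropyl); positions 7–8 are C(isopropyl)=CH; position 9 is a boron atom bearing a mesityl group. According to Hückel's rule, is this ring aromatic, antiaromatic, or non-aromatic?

All ring atoms are sp² and supply a p orbital to the ring (each doubly-bonded ring atom is sp² with one p-orbital electron; the boron has an empty p orbital); the conjugation is uninterrupted.
π-electron count: 4 × 2 = 8 from the double-bond units + 0 from the B(mesityl) atom = 8.
8 is a 4n count (n = 2), so the planar conjugated ring is antiaromatic.

Antiaromatic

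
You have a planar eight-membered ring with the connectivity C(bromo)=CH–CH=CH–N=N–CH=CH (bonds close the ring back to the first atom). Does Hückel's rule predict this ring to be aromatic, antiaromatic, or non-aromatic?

Every ring atom contributes a p orbital perpendicular to the ring (each doubly-bonded ring atom is sp² with one p-orbital electron; each sp² =N– keeps its lone pair in-plane and puts one electron into the π system), so the π system is cyclic and fully conjugated.
Tallying contributions gives 4 × 2 = 8 from the 4 double-bond units.
8 is a 4n count (n = 2), so the planar conjugated ring is antiaromatic.

Antiaromatic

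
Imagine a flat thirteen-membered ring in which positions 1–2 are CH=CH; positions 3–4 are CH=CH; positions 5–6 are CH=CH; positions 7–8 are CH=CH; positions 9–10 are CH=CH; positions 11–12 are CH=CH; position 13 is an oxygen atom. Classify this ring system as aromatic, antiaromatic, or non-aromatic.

Every ring atom contributes a p orbital perpendicular to the ring (each doubly-bonded ring atom is sp² with one p-orbital electron; the oxygen donates one lone pair from its p orbital), so the π system is cyclic and fully conjugated.
π-electron count: 6 × 2 = 12 from the double-bond units + 2 from the O atom = 14.
Since 14 = 4·3 + 2, the ring meets the 4n+2 criterion.

Aromatic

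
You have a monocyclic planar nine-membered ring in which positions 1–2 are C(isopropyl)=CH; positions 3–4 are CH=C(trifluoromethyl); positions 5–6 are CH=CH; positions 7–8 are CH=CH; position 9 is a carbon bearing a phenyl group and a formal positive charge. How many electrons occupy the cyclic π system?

8

All ring atoms are sp² and supply a p orbital to the ring (the double-bond atoms are sp², each contributing one p electron; the carbocation has an empty p orbital); the conjugation is uninterrupted.
Adding the contributions, 4 × 2 = 8 from the double-bond units + 0 from the C(phenyl)(+) atom = 8.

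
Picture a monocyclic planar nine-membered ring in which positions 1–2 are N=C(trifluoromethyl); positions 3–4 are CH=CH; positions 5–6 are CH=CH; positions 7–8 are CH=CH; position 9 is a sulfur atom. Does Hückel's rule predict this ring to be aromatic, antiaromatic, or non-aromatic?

Aromatic

All ring atoms are sp² and supply a p orbital to the ring (each doubly-bonded ring atom is sp² with one p-orbital electron; each sp² =N– keeps its lone pair in-plane and puts one electron into the π system; the sulfur donates one lone pair from its p orbital); the conjugation is uninterrupted.
Tallying contributions gives 4 × 2 = 8 from the double-bond units + 2 from the S atom = 10.
With 10 π electrons (n = 2), the Hückel 4n+2 condition holds.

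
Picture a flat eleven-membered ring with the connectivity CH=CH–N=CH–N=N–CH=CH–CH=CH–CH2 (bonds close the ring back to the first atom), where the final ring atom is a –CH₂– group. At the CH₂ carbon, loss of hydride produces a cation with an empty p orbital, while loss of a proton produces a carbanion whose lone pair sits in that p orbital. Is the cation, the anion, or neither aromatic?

The cation

Once that carbon is sp², every ring atom has a p orbital and both ions are fully conjugated.
Cation: 5 × 2 + 0 = 10 π electrons → 4(2)+2, aromatic.
Anion: 5 × 2 + 2 = 12 π electrons → 4(3), antiaromatic.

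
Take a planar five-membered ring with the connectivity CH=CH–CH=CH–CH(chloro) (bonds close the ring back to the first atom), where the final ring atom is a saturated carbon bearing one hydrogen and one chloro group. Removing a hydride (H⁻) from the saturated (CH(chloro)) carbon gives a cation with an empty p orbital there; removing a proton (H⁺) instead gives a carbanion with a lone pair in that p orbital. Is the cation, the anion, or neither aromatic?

In both ions every ring atom is sp² and contributes a p orbital, so both rings are fully conjugated.
Cation: 2 × 2 + 0 = 4 π electrons → 4(1), antiaromatic.
Anion: 2 × 2 + 2 = 6 π electrons → 4(1)+2, aromatic.

The anion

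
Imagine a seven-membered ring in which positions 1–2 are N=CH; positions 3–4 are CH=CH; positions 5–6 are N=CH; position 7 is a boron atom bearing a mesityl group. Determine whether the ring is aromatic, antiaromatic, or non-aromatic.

Every ring atom contributes a p orbital perpendicular to the ring (the double-bond atoms are sp², each contributing one p electron; the doubly-bonded nitrogens are pyridine-type — their lone pairs lie in the ring plane, leaving one electron in the p orbital; the boron has an empty p orbital), so the π system is cyclic and fully conjugated.
Tallying contributions gives 3 × 2 = 6 from the double-bond units + 0 from the B(mesityl) atom = 6.
6 = 4(1) + 2, which satisfies Hückel's 4n+2 rule.

Aromatic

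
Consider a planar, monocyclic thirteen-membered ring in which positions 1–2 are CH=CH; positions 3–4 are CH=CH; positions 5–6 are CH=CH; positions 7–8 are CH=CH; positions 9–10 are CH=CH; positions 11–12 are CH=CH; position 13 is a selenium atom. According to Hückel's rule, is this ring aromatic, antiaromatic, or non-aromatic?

Aromatic

Every ring atom contributes a p orbital perpendicular to the ring (each doubly-bonded ring atom is sp² with one p-orbital electron; the selenium donates one lone pair from its p orbital), so the π system is cyclic and fully conjugated.
Adding the contributions, 6 × 2 = 12 from the double-bond units + 2 from the Se atom = 14.
14 = 4(3) + 2, which satisfies Hückel's 4n+2 rule.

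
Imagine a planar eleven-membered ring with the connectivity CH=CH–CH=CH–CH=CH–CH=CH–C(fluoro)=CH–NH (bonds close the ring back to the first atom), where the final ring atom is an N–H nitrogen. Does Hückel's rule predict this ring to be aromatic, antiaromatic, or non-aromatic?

Antiaromatic

The p orbitals form a continuous loop: the double-bond atoms are sp², each contributing one p electron; the pyrrole-type nitrogen donates its lone pair from the p orbital. The ring is fully conjugated.
Tallying contributions gives 5 × 2 = 10 from the double-bond units + 2 from the NH atom = 12.
12 = 4(3); a planar, fully conjugated 4n system is antiaromatic.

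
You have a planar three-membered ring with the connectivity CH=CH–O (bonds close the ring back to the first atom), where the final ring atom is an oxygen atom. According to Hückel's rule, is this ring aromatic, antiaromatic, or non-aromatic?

Antiaromatic

The p orbitals form a continuous loop: the double-bond atoms are sp², each contributing one p electron; the oxygen donates one lone pair from its p orbital. The ring is fully conjugated.
Tallying contributions gives 1 × 2 = 2 from the double-bond unit + 2 from the O atom = 4.
With 4 = 4·1 π electrons, Hückel's rule classifies the planar ring as antiaromatic.
(The species described is oxirene.)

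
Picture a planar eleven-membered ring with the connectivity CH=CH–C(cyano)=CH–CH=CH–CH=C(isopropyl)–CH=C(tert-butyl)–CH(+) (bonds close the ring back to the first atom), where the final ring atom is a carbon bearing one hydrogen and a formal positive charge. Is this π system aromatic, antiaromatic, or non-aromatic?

Aromatic

Every ring atom contributes a p orbital perpendicular to the ring (every atom in a ring double bond is sp² and brings one electron to the p orbital; the carbocation has an empty p orbital), so the π system is cyclic and fully conjugated.
Adding the contributions, 5 × 2 = 10 from the double-bond units + 0 from the CH(+) atom = 10.
Since 10 = 4·2 + 2, the ring meets the 4n+2 criterion.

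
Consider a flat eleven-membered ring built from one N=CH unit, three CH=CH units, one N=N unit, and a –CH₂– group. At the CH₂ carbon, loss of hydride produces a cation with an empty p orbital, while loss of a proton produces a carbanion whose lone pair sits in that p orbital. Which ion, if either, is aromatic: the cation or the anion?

Both ions have a continuous loop of p orbitals — each ring atom is sp².
Cation: 5 × 2 + 0 = 10 π electrons → 4(2)+2, aromatic.
Anion: 5 × 2 + 2 = 12 π electrons → 4(3), antiaromatic.

The cation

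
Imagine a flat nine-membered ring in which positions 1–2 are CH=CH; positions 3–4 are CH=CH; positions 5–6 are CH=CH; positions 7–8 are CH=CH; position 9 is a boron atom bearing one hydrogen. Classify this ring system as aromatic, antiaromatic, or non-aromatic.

All ring atoms are sp² and supply a p orbital to the ring (the double-bond atoms are sp², each contributing one p electron; the boron has an empty p orbital); the conjugation is uninterrupted.
Tallying contributions gives 4 × 2 = 8 from the double-bond units + 0 from the BH atom = 8.
With 8 = 4·2 π electrons, Hückel's rule classifies the planar ring as antiaromatic.

Antiaromatic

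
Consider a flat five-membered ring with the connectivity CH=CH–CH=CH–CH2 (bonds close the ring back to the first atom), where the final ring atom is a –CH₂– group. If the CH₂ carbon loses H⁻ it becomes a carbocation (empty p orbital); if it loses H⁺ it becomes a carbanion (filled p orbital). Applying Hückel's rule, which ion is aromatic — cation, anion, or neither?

The anion

Both ions have a continuous loop of p orbitals — each ring atom is sp².
Cation: 2 × 2 + 0 = 4 π electrons → 4(1), antiaromatic.
Anion: 2 × 2 + 2 = 6 π electrons → 4(1)+2, aromatic.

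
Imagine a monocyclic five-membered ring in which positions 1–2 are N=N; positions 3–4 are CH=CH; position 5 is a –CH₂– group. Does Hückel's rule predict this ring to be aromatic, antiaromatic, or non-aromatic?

The CH2 carbon is saturated: the tetrahedral CH₂ carbon is sp³ and has no p orbital in the ring π system. Conjugation is not continuous around the ring.
Without a continuous loop of overlapping p orbitals the Hückel electron count never comes into play.

Non-aromatic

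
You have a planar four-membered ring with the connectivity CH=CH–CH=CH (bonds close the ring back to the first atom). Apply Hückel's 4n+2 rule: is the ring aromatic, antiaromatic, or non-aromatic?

Check conjugation: the double-bond atoms are sp², each contributing one p electron — every position has a p orbital, so the cyclic π system is continuous.
Counting π electrons: 2 × 2 = 4 from the 2 double-bond units.
4 is a 4n count (n = 1), so the planar conjugated ring is antiaromatic.
(The species described is cyclobutadiene.)

Antiaromatic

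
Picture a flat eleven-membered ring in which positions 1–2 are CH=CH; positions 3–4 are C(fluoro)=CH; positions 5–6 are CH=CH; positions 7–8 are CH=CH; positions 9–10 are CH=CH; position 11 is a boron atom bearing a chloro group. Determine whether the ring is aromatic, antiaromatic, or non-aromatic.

Aromatic

Check conjugation: the double-bond atoms are sp², each contributing one p electron; the boron has an empty p orbital — every position has a p orbital, so the cyclic π system is continuous.
π-electron count: 5 × 2 = 10 from the double-bond units + 0 from the B(chloro) atom = 10.
With 10 π electrons (n = 2), the Hückel 4n+2 condition holds.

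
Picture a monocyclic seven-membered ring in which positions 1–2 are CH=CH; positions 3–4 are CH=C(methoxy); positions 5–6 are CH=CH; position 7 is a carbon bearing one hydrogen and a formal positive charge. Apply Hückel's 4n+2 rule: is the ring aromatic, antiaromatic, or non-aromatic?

Check conjugation: each doubly-bonded ring atom is sp² with one p-orbital electron; the carbocation has an empty p orbital — every position has a p orbital, so the cyclic π system is continuous.
π-electron count: 3 × 2 = 6 from the double-bond units + 0 from the CH(+) atom = 6.
6 = 4(1) + 2, which satisfies Hückel's 4n+2 rule.

Aromatic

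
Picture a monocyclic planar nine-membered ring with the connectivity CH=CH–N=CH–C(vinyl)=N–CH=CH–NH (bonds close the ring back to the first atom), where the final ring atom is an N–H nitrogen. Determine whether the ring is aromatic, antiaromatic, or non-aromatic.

Every ring atom contributes a p orbital perpendicular to the ring (every atom in a ring double bond is sp² and brings one electron to the p orbital; each sp² =N– keeps its lone pair in-plane and puts one electron into the π system; the pyrrole-type nitrogen donates its lone pair from the p orbital), so the π system is cyclic and fully conjugated.
π-electron count: 4 × 2 = 8 from the double-bond units + 2 from the NH atom = 10.
10 = 4(2) + 2, which satisfies Hückel's 4n+2 rule.

Aromatic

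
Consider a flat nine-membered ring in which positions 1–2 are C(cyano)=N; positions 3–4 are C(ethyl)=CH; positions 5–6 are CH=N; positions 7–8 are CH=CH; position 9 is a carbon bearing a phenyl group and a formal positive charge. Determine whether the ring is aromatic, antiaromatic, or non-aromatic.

The p orbitals form a continuous loop: every atom in a ring double bond is sp² and brings one electron to the p orbital; each sp² =N– keeps its lone pair in-plane and puts one electron into the π system; the carbocation has an empty p orbital. The ring is fully conjugated.
π-electron count: 4 × 2 = 8 from the double-bond units + 0 from the C(phenyl)(+) atom = 8.
8 is a 4n count (n = 2), so the planar conjugated ring is antiaromatic.

Antiaromatic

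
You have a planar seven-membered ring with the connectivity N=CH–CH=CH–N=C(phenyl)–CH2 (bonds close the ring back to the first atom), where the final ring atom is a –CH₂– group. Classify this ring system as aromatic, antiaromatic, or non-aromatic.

The CH2 position has four σ bonds — the tetrahedral CH₂ carbon is sp³ and has no p orbital in the ring π system — so the cyclic conjugation is interrupted.
Hückel's rule only applies to fully conjugated rings, so this one is simply non-aromatic.

Non-aromatic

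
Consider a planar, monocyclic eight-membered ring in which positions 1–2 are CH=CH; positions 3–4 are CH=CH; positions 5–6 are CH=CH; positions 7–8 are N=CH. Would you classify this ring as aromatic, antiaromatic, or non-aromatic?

Antiaromatic

Every ring atom contributes a p orbital perpendicular to the ring (every atom in a ring double bond is sp² and brings one electron to the p orbital; each =N– nitrogen is pyridine-type (lone pair in the sp² plane, one electron in the p orbital)), so the π system is cyclic and fully conjugated.
Adding the contributions, 4 × 2 = 8 from the 4 double-bond units.
A 4n π count (8, n = 2) in a planar conjugated ring means antiaromatic.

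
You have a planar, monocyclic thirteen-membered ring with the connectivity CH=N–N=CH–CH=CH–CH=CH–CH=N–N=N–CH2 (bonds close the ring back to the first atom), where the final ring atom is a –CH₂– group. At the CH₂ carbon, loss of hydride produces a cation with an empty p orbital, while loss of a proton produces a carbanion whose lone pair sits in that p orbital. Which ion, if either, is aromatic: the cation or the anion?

The anion

In either ion the ring is fully conjugated: every atom, including the new sp² carbon, supplies a p orbital.
Cation: 6 × 2 + 0 = 12 π electrons → 4(3), antiaromatic.
Anion: 6 × 2 + 2 = 14 π electrons → 4(3)+2, aromatic.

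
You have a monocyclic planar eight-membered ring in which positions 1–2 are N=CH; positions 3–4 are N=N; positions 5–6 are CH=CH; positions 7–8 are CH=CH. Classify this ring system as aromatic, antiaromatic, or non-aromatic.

Antiaromatic

The p orbitals form a continuous loop: every atom in a ring double bond is sp² and brings one electron to the p orbital; each =N– nitrogen is pyridine-type (lone pair in the sp² plane, one electron in the p orbital). The ring is fully conjugated.
Tallying contributions gives 4 × 2 = 8 from the 4 double-bond units.
A 4n π count (8, n = 2) in a planar conjugated ring means antiaromatic.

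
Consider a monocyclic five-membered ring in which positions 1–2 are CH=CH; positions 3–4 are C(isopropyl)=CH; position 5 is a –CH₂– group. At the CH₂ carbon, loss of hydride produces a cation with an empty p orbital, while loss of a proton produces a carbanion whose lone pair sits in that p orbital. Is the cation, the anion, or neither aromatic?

The anion

Both ions have a continuous loop of p orbitals — each ring atom is sp².
Cation: 2 × 2 + 0 = 4 π electrons → 4(1), antiaromatic.
Anion: 2 × 2 + 2 = 6 π electrons → 4(1)+2, aromatic.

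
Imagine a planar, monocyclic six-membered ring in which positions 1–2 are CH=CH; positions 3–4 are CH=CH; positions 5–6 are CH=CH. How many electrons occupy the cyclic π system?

Check conjugation: the double-bond atoms are sp², each contributing one p electron — every position has a p orbital, so the cyclic π system is continuous.
Tallying contributions gives 3 × 2 = 6 from the 3 double-bond units.
(This ring is benzene.)

6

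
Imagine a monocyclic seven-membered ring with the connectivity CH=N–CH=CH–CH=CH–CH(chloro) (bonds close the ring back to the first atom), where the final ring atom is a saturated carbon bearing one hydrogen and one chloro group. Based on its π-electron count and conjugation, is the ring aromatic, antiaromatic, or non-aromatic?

Non-aromatic

The CH(chloro) carbon is saturated: that saturated carbon is sp³ and has no p orbital in the ring π system. Conjugation is not continuous around the ring.
Hückel's rule only applies to fully conjugated rings, so this one is simply non-aromatic.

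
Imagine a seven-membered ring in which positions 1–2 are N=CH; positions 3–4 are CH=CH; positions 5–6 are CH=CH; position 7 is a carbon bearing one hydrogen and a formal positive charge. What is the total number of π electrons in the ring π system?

Check conjugation: the double-bond atoms are sp², each contributing one p electron; each sp² =N– keeps its lone pair in-plane and puts one electron into the π system; the carbocation has an empty p orbital — every position has a p orbital, so the cyclic π system is continuous.
π-electron count: 3 × 2 = 6 from the double-bond units + 0 from the CH(+) atom = 6.

6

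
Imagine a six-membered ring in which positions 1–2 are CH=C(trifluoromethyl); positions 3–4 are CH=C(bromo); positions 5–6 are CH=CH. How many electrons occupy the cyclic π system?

Every ring atom contributes a p orbital perpendicular to the ring (each doubly-bonded ring atom is sp² with one p-orbital electron), so the π system is cyclic and fully conjugated.
Counting π electrons: 3 × 2 = 6 from the 3 double-bond units.

6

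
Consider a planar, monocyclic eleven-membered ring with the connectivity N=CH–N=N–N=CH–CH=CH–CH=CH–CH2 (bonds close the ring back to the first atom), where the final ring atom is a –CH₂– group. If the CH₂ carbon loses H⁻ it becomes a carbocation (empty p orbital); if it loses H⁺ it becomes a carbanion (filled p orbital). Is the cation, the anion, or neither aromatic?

In both ions every ring atom is sp² and contributes a p orbital, so both rings are fully conjugated.
Cation: 5 × 2 + 0 = 10 π electrons → 4(2)+2, aromatic.
Anion: 5 × 2 + 2 = 12 π electrons → 4(3), antiaromatic.

The cation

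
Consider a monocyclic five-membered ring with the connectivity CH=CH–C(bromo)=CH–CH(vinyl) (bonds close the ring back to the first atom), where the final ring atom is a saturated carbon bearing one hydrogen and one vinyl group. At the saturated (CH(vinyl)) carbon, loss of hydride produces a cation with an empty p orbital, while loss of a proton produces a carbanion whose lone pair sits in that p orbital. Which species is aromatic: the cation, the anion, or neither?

Both ions have a continuous loop of p orbitals — each ring atom is sp².
Cation: 2 × 2 + 0 = 4 π electrons → 4(1), antiaromatic.
Anion: 2 × 2 + 2 = 6 π electrons → 4(1)+2, aromatic.

The anion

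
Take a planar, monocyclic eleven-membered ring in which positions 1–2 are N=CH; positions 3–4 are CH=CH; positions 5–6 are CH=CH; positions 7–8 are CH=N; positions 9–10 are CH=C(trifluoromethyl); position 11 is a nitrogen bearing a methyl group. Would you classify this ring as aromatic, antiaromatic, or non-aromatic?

The p orbitals form a continuous loop: each doubly-bonded ring atom is sp² with one p-orbital electron; the doubly-bonded nitrogens are pyridine-type — their lone pairs lie in the ring plane, leaving one electron in the p orbital; the pyrrole-type nitrogen donates its lone pair from the p orbital. The ring is fully conjugated.
Tallying contributions gives 5 × 2 = 10 from the double-bond units + 2 from the N(methyl) atom = 12.
12 = 4(3); a planar, fully conjugated 4n system is antiaromatic.

Antiaromatic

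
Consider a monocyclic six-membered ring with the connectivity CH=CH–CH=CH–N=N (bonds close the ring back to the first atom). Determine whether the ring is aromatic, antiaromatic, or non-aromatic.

Aromatic

All ring atoms are sp² and supply a p orbital to the ring (each doubly-bonded ring atom is sp² with one p-orbital electron; each =N– nitrogen is pyridine-type (lone pair in the sp² plane, one electron in the p orbital)); the conjugation is uninterrupted.
Adding the contributions, 3 × 2 = 6 from the 3 double-bond units.
6 = 4(1) + 2, which satisfies Hückel's 4n+2 rule.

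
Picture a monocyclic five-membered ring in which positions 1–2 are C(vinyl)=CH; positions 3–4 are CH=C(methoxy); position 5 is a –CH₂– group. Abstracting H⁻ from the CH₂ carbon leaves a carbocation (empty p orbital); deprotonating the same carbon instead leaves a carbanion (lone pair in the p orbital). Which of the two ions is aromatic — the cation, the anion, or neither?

The anion

In either ion the ring is fully conjugated: every atom, including the new sp² carbon, supplies a p orbital.
Cation: 2 × 2 + 0 = 4 π electrons → 4(1), antiaromatic.
Anion: 2 × 2 + 2 = 6 π electrons → 4(1)+2, aromatic.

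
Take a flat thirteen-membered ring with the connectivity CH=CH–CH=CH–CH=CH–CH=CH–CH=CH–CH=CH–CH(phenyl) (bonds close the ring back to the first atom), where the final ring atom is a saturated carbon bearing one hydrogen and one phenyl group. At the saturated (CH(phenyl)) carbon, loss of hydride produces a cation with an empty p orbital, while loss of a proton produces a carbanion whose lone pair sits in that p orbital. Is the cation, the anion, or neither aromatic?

Both ions have a continuous loop of p orbitals — each ring atom is sp².
Cation: 6 × 2 + 0 = 12 π electrons → 4(3), antiaromatic.
Anion: 6 × 2 + 2 = 14 π electrons → 4(3)+2, aromatic.

The anion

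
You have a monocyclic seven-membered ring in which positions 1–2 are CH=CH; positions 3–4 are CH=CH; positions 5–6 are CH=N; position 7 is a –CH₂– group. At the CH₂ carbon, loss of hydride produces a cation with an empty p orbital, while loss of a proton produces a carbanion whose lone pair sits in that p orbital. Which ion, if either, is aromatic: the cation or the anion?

The cation

In both ions every ring atom is sp² and contributes a p orbital, so both rings are fully conjugated.
Cation: 3 × 2 + 0 = 6 π electrons → 4(1)+2, aromatic.
Anion: 3 × 2 + 2 = 8 π electrons → 4(2), antiaromatic.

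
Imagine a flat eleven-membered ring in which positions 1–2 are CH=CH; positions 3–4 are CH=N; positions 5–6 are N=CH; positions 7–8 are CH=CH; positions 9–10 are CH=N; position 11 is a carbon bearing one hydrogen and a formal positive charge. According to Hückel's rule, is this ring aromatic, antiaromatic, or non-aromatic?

Aromatic

The p orbitals form a continuous loop: every atom in a ring double bond is sp² and brings one electron to the p orbital; each =N– nitrogen is pyridine-type (lone pair in the sp² plane, one electron in the p orbital); the carbocation has an empty p orbital. The ring is fully conjugated.
Adding the contributions, 5 × 2 = 10 from the double-bond units + 0 from the CH(+) atom = 10.
That gives a 4n+2 count (10, n = 2).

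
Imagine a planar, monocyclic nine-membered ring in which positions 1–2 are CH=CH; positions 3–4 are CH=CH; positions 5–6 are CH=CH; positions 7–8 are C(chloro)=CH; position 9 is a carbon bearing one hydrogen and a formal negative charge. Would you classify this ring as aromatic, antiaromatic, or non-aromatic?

All ring atoms are sp² and supply a p orbital to the ring (the double-bond atoms are sp², each contributing one p electron; the carbanion's lone pair occupies the p orbital); the conjugation is uninterrupted.
Adding the contributions, 4 × 2 = 8 from the double-bond units + 2 from the CH(-) atom = 10.
That gives a 4n+2 count (10, n = 2).

Aromatic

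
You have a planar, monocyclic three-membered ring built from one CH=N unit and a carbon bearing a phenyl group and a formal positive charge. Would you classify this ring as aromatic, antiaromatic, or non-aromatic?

Check conjugation: the double-bond atoms are sp², each contributing one p electron; the doubly-bonded nitrogens are pyridine-type — their lone pairs lie in the ring plane, leaving one electron in the p orbital; the carbocation has an empty p orbital — every position has a p orbital, so the cyclic π system is continuous.
π-electron count: 1 × 2 = 2 from the double-bond unit + 0 from the C(phenyl)(+) atom = 2.
Since 2 = 4·0 + 2, the ring meets the 4n+2 criterion.

Aromatic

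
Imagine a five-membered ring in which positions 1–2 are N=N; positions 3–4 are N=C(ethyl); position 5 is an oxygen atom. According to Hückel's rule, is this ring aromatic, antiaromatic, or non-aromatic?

Check conjugation: every atom in a ring double bond is sp² and brings one electron to the p orbital; each sp² =N– keeps its lone pair in-plane and puts one electron into the π system; the oxygen donates one lone pair from its p orbital — every position has a p orbital, so the cyclic π system is continuous.
Counting π electrons: 2 × 2 = 4 from the double-bond units + 2 from the O atom = 6.
With 6 π electrons (n = 1), the Hückel 4n+2 condition holds.

Aromatic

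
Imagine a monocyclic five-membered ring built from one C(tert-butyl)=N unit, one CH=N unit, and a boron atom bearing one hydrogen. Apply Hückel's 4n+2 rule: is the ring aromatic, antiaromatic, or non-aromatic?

All ring atoms are sp² and supply a p orbital to the ring (the double-bond atoms are sp², each contributing one p electron; each =N– nitrogen is pyridine-type (lone pair in the sp² plane, one electron in the p orbital); the boron has an empty p orbital); the conjugation is uninterrupted.
Adding the contributions, 2 × 2 = 4 from the double-bond units + 0 from the BH atom = 4.
4 = 4(1); a planar, fully conjugated 4n system is antiaromatic.

Antiaromatic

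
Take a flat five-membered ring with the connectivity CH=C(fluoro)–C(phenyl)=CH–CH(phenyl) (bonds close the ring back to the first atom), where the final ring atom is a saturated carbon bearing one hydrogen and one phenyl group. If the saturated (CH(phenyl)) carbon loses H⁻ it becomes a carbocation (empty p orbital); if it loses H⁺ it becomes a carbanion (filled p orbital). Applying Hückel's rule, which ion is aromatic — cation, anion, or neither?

Both ions have a continuous loop of p orbitals — each ring atom is sp².
Cation: 2 × 2 + 0 = 4 π electrons → 4(1), antiaromatic.
Anion: 2 × 2 + 2 = 6 π electrons → 4(1)+2, aromatic.

The anion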